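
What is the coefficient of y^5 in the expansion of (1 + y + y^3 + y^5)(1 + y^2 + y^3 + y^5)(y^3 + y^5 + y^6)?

(1 + y + y^3 + y^5) has coefficients 1,1,0,1,0,1 for degrees 0…5.
(1 + y^2 + y^3 + y^5) has coefficients 1,0,1,1,0,1 for degrees 0…5.
Finally multiplying by (y^3 + y^5 + y^6), the product of all factors after the first has coefficients 0,0,0,1,0,2 for degrees 0…5.
[y^5] = 1·2 + 1·0 + 1·0 + 1·0 = 2.

2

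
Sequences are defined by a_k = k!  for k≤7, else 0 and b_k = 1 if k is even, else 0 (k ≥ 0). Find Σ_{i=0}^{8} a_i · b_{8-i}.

747

Write out a_i and b_{8-i} for i = 0,…,8 and sum the products.
Σ = 1·1 + 1·0 + 2·1 + 6·0 + 24·1 + 120·0 + 720·1 + 5040·0 + 0·1 = 747.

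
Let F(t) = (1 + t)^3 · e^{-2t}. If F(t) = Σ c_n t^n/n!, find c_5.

The EGF product rule gives c_5 = Σ_{k_1+k_2=5} C(5; k_1,k_2) · ∏ g_i(k_i), where (1+t)^3 gives the falling factorial (3)_k; e^{-2t} gives (-2)^k.
g_1(k) for k = 0…5: 1, 3, 6, 6, 0, 0.
g_2(k) for k = 0…5: 1, -2, 4, -8, 16, -32.
c_5 = Σ_k C(5,k)·g_1(k)·g_2(5−k) = 1·1·(-32) + 5·3·16 + 10·6·(-8) + 10·6·4 = −32 + 240 − 480 + 240 = -32.

-32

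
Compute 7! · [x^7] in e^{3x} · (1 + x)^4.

174555

The EGF product rule gives c_7 = Σ_{k_1+k_2=7} C(7; k_1,k_2) · ∏ g_i(k_i), where e^{3x} gives (3)^k; (1+x)^4 gives the falling factorial (4)_k.
g_1(k) for k = 0…7: 1, 3, 9, 27, 81, 243, 729, 2187.
g_2(k) for k = 0…7: 1, 4, 12, 24, 24, 0, 0, 0.
c_7 = Σ_k C(7,k)·g_1(k)·g_2(7−k) = 35·27·24 + 35·81·24 + 21·243·12 + 7·729·4 + 1·2187·1 = 22680 + 68040 + 61236 + 20412 + 2187 = 174555.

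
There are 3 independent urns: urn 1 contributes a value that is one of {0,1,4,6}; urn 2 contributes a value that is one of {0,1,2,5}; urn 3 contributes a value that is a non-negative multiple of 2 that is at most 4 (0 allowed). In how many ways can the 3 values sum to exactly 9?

4

The generating function for the choices is (1 + q + q^4 + q^6)·(1 + q + q^2 + q^5)·(1 + q^2 + q^4); the count is [q^9].
(1 + q + q^4 + q^6) has coefficients 1,1,0,0,1,0,1 for degrees 0…6.
(1 + q + q^2 + q^5) has coefficients 1,1,1,0,0,1,0,0,0,0 for degrees 0…9.
Finally multiplying by (1 + q^2 + q^4), the product of all factors after the first has coefficients 1,1,2,1,2,2,1,1,0,1 for degrees 0…9.
[q^9] = 1·1 + 1·0 + 1·2 + 1·1 = 4.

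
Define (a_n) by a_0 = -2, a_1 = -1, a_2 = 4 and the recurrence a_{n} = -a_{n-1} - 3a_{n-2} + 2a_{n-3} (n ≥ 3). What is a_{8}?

The ordinary generating function has denominator 1 + t + 3t^2 - 2t^3.
Iterating the recurrence: a_0,…,a_{8} = -2, -1, 4, -5, -9, 32, -15, -99, 208.

208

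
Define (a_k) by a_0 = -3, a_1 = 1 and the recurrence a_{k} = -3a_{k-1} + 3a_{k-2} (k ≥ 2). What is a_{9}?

119151

The ordinary generating function has denominator 1 + 3z - 3z^2.
Iterating the recurrence: a_0,…,a_{9} = -3, 1, -12, 39, -153, 576, -2187, 8289, -31428, 119151.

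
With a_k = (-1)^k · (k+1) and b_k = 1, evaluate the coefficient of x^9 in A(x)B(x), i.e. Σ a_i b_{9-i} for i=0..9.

Write out a_i and b_{9-i} for i = 0,…,9 and sum the products.
Σ = 1·1 − 2·1 + 3·1 − 4·1 + 5·1 − 6·1 + 7·1 − 8·1 + 9·1 − 10·1 = -5.

-5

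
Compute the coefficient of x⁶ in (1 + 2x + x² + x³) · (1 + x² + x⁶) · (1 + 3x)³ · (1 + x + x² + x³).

(1 + 2x + x² + x³) has coefficients 1,2,1,1 for degrees 0…3.
(1 + x² + x⁶) has coefficients 1,0,1,0,0,0,1 for degrees 0…6.
Multiplying by (1 + 3x)³ gives running coefficients 1,9,28,36,27,27,1 for degrees 0…6.
Finally multiplying by (1 + x + x² + x³), the product of all factors after the first has coefficients 1,10,38,74,100,118,91 for degrees 0…6.
[x⁶] = 1·91 + 2·118 + 1·100 + 1·74 = 501.

501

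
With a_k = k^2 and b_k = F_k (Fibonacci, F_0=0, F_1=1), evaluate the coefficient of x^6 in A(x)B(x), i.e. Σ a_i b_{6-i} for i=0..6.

Write out a_i and b_{6-i} for i = 0,…,6 and sum the products.
Σ = 0·8 + 1·5 + 4·3 + 9·2 + 16·1 + 25·1 + 36·0 = 76.

76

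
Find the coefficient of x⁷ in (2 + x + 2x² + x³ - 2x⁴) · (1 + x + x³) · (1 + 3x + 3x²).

(2 + x + 2x² + x³ - 2x⁴) has coefficients 2,1,2,1,-2 for degrees 0…4.
(1 + x + x³) has coefficients 1,1,0,1,0,0,0,0 for degrees 0…7.
Finally multiplying by (1 + 3x + 3x²), the product of all factors after the first has coefficients 1,4,6,4,3,3,0,0 for degrees 0…7.
[x⁷] = 2·0 + 1·0 + 2·3 + 1·3 − 2·4 = 1.

1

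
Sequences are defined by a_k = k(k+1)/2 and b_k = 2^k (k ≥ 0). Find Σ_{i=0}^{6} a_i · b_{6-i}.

219

This is [x^6] in the product of the two ordinary generating functions.
Σ = 0·64 + 1·32 + 3·16 + 6·8 + 10·4 + 15·2 + 21·1 = 219.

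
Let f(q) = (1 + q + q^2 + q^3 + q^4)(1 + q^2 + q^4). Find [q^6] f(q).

2

(1 + q + q^2 + q^3 + q^4) has coefficients 1,1,1,1,1 for degrees 0…4.
(1 + q^2 + q^4) has coefficients 1,0,1,0,1,0,0 for degrees 0…6.
[q^6] = 1·0 + 1·0 + 1·1 + 1·0 + 1·1 = 2.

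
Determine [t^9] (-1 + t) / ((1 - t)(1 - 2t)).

Partial fractions give a closed form: a_n = (-1)·2^n.
At n = 9: a_9 = -512.

-512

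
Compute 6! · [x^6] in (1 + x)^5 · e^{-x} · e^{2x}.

4051

The EGF product rule gives c_6 = Σ_{k_1+k_2+k_3=6} C(6; k_1,k_2,k_3) · ∏ g_i(k_i), where (1+x)^5 gives the falling factorial (5)_k; e^{-x} gives (-1)^k; e^{2x} gives (2)^k.
g_1(k) for k = 0…6: 1, 5, 20, 60, 120, 120, 0.
g_2(k) for k = 0…6: 1, -1, 1, -1, 1, -1, 1.
g_3(k) for k = 0…6: 1, 2, 4, 8, 16, 32, 64.
First combine the last two factors: h(k) = Σ_j C(k,j)·g_2(j)·g_3(k−j) for k = 0…6: 1, 1, 1, 1, 1, 1, 1.
c_6 = Σ_k C(6,k)·g_1(k)·h(6−k) = 1·1·1 + 6·5·1 + 15·20·1 + 20·60·1 + 15·120·1 + 6·120·1 = 1 + 30 + 300 + 1200 + 1800 + 720 = 4051.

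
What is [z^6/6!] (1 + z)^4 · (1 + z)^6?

151200

The EGF product rule gives c_6 = Σ_{k_1+k_2=6} C(6; k_1,k_2) · ∏ g_i(k_i), where (1+z)^4 gives the falling factorial (4)_k; (1+z)^6 gives the falling factorial (6)_k.
g_1(k) for k = 0…6: 1, 4, 12, 24, 24, 0, 0.
g_2(k) for k = 0…6: 1, 6, 30, 120, 360, 720, 720.
c_6 = Σ_k C(6,k)·g_1(k)·g_2(6−k) = 1·1·720 + 6·4·720 + 15·12·360 + 20·24·120 + 15·24·30 = 720 + 17280 + 64800 + 57600 + 10800 = 151200.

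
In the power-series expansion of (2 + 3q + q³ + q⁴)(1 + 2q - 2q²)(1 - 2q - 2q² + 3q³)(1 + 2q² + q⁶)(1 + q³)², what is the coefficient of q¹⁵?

-49

(2 + 3q + q³ + q⁴) has coefficients 2,3,0,1,1 for degrees 0…4.
(1 + 2q - 2q²) has coefficients 1,2,-2,0,0,0,0,0,0,0,0,0,0,0,0,0 for degrees 0…15.
Multiplying by (1 - 2q - 2q² + 3q³) gives running coefficients 1,0,-8,3,10,-6,0,0,0,0,0,0,0,0,0,0 for degrees 0…15.
Multiplying by (1 + 2q² + q⁶) gives running coefficients 1,0,-6,3,-6,0,21,-12,-8,3,10,-6,0,0,0,0 for degrees 0…15.
Finally multiplying by (1 + q³)², the product of all factors after the first has coefficients 1,0,-6,5,-6,-12,28,-24,-14,48,-20,-22,27,8,-20,3 for degrees 0…15.
[q¹⁵] = 2·3 + 3·(-20) + 1·27 + 1·(-22) = -49.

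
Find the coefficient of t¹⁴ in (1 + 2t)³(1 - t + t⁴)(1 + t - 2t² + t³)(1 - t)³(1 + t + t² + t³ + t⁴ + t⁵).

-16

(1 + 2t)³ has coefficients 1,6,12,8 for degrees 0…3.
(1 - t + t⁴) has coefficients 1,-1,0,0,1,0,0,0,0,0,0,0,0,0,0 for degrees 0…14.
Multiplying by (1 + t - 2t² + t³) gives running coefficients 1,0,-3,3,0,1,-2,1,0,0,0,0,0,0,0 for degrees 0…14.
Multiplying by (1 - t)³ gives running coefficients 1,-3,0,11,-18,13,-8,10,-10,5,-1,0,0,0,0 for degrees 0…14.
Finally multiplying by (1 + t + t² + t³ + t⁴ + t⁵), the product of all factors after the first has coefficients 1,-2,-2,9,-9,4,-5,8,-2,-8,9,-4,4,-6,4 for degrees 0…14.
[t¹⁴] = 1·4 + 6·(-6) + 12·4 + 8·(-4) = -16.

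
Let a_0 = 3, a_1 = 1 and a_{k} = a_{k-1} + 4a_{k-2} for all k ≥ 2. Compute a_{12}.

110373

The ordinary generating function has denominator 1 - q - 4q^2.
Iterating the recurrence: a_0,…,a_{12} = 3, 1, 13, 17, 69, 137, 413, 961, 2613, 6457, 16909, 42737, 110373.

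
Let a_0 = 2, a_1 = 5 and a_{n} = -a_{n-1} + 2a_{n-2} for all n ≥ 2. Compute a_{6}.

The ordinary generating function has denominator 1 + t - 2t^2.
Iterating the recurrence: a_0,…,a_{6} = 2, 5, -1, 11, -13, 35, -61.

-61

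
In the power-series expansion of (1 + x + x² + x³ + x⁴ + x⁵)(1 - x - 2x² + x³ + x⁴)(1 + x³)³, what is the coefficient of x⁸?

(1 + x + x² + x³ + x⁴ + x⁵) has coefficients 1,1,1,1,1,1 for degrees 0…5.
(1 - x - 2x² + x³ + x⁴) has coefficients 1,-1,-2,1,1,0,0,0,0 for degrees 0…8.
Finally multiplying by (1 + x³)³, the product of all factors after the first has coefficients 1,-1,-2,4,-2,-6,6,0,-6 for degrees 0…8.
[x⁸] = 1·(-6) + 1·0 + 1·6 + 1·(-6) + 1·(-2) + 1·4 = -4.

-4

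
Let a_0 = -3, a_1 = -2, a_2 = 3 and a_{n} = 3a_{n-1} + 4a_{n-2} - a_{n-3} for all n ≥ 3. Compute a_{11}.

The ordinary generating function has denominator 1 - 3z - 4z^2 + z^3.
Iterating the recurrence: a_0,…,a_{11} = -3, -2, 3, 4, 26, 91, 373, 1457, 5772, 22771, 89944, 355144.

355144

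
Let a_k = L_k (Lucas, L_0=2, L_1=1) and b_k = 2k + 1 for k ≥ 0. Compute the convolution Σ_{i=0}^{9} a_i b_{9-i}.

816

This is [x^9] in the product of the two ordinary generating functions.
Σ = 2·19 + 1·17 + 3·15 + 4·13 + 7·11 + 11·9 + 18·7 + 29·5 + 47·3 + 76·1 = 816.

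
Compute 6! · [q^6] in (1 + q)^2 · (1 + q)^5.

The EGF product rule gives c_6 = Σ_{k_1+k_2=6} C(6; k_1,k_2) · ∏ g_i(k_i), where (1+q)^2 gives the falling factorial (2)_k; (1+q)^5 gives the falling factorial (5)_k.
g_1(k) for k = 0…6: 1, 2, 2, 0, 0, 0, 0.
g_2(k) for k = 0…6: 1, 5, 20, 60, 120, 120, 0.
c_6 = Σ_k C(6,k)·g_1(k)·g_2(6−k) = 6·2·120 + 15·2·120 = 1440 + 3600 = 5040.

5040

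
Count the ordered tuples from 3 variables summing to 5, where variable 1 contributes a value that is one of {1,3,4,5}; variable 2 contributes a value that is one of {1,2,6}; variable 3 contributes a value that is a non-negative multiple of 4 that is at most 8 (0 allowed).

The generating function for the choices is (t + t³ + t⁴ + t⁵)·(t + t² + t⁶)·(1 + t⁴ + t⁸); the count is [t⁵].
(t + t³ + t⁴ + t⁵) has coefficients 0,1,0,1,1,1 for degrees 0…5.
(t + t² + t⁶) has coefficients 0,1,1,0,0,0 for degrees 0…5.
Finally multiplying by (1 + t⁴ + t⁸), the product of all factors after the first has coefficients 0,1,1,0,0,1 for degrees 0…5.
[t⁵] = 1·0 + 1·1 + 1·1 + 1·0 = 2.

2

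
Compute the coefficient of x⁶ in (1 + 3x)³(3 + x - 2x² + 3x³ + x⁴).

(1 + 3x)³ has coefficients 1,9,27,27 for degrees 0…3.
(3 + x - 2x² + 3x³ + x⁴) has coefficients 3,1,-2,3,1,0,0 for degrees 0…6.
[x⁶] = 1·0 + 9·0 + 27·1 + 27·3 = 108.

108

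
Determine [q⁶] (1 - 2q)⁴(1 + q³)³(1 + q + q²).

(1 - 2q)⁴ has coefficients 1,-8,24,-32,16 for degrees 0…4.
(1 + q³)³ has coefficients 1,0,0,3,0,0,3 for degrees 0…6.
Finally multiplying by (1 + q + q²), the product of all factors after the first has coefficients 1,1,1,3,3,3,3 for degrees 0…6.
[q⁶] = 1·3 − 8·3 + 24·3 − 32·3 + 16·1 = -29.

-29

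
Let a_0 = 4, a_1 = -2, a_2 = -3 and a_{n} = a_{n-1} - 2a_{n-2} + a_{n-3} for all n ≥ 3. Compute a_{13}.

The ordinary generating function has denominator 1 - z + 2z^2 - z^3.
Iterating the recurrence: a_0,…,a_{13} = 4, -2, -3, 5, 9, -4, -17, 0, 30, 13, -47, -43, 64, 103.

103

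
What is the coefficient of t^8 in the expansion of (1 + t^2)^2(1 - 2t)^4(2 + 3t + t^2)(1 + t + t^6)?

53

(1 + t^2)^2 has coefficients 1,0,2,0,1 for degrees 0…4.
(1 - 2t)^4 has coefficients 1,-8,24,-32,16,0,0,0,0 for degrees 0…8.
Multiplying by (2 + 3t + t^2) gives running coefficients 2,-13,25,0,-40,16,16,0,0 for degrees 0…8.
Finally multiplying by (1 + t + t^6), the product of all factors after the first has coefficients 2,-11,12,25,-40,-24,34,3,25 for degrees 0…8.
[t^8] = 1·25 + 2·34 + 1·(-40) = 53.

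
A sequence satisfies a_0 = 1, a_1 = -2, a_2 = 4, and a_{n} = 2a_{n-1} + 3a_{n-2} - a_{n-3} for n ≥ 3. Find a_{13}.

The ordinary generating function has denominator 1 - 2y - 3y^2 + y^3.
Iterating the recurrence: a_0,…,a_{13} = 1, -2, 4, 1, 16, 31, 109, 295, 886, 2548, 7459, 21676, 63181, 183931.

183931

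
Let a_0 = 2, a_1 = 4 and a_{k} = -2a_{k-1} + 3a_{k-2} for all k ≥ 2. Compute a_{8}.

-3278

The ordinary generating function has denominator 1 + 2y - 3y^2.
Iterating the recurrence: a_0,…,a_{8} = 2, 4, -2, 16, -38, 124, -362, 1096, -3278.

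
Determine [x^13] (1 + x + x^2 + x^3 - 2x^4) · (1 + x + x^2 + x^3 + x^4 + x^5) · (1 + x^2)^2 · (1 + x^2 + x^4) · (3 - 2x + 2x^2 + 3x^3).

18

(1 + x + x^2 + x^3 - 2x^4) has coefficients 1,1,1,1,-2 for degrees 0…4.
(1 + x + x^2 + x^3 + x^4 + x^5) has coefficients 1,1,1,1,1,1,0,0,0,0,0,0,0,0 for degrees 0…13.
Multiplying by (1 + x^2)^2 gives running coefficients 1,1,3,3,4,4,3,3,1,1,0,0,0,0 for degrees 0…13.
Multiplying by (1 + x^2 + x^4) gives running coefficients 1,1,4,4,8,8,10,10,8,8,4,4,1,1 for degrees 0…13.
Finally multiplying by (3 - 2x + 2x^2 + 3x^3), the product of all factors after the first has coefficients 3,1,12,9,27,28,42,50,48,58,42,44,27,21 for degrees 0…13.
[x^13] = 1·21 + 1·27 + 1·44 + 1·42 − 2·58 = 18.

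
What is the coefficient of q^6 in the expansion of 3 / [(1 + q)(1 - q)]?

3

Partial fractions give a closed form: a_n = (3/2)·(-1)^n + (3/2)·1^n.
At n = 6: a_6 = 3.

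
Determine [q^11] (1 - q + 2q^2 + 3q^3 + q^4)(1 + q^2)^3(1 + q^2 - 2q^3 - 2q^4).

(1 - q + 2q^2 + 3q^3 + q^4) has coefficients 1,-1,2,3,1 for degrees 0…4.
(1 + q^2)^3 has coefficients 1,0,3,0,3,0,1,0,0,0,0,0 for degrees 0…11.
Finally multiplying by (1 + q^2 - 2q^3 - 2q^4), the product of all factors after the first has coefficients 1,0,4,-2,4,-6,-2,-6,-5,-2,-2,0 for degrees 0…11.
[q^11] = 1·0 − 1·(-2) + 2·(-2) + 3·(-5) + 1·(-6) = -23.

-23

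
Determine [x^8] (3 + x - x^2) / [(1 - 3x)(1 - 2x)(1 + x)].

Partial fractions give a closed form: a_n = (29/4)·3^n + (-13/3)·2^n + (1/12)·(-1)^n.
At n = 8: a_8 = 46458.

46458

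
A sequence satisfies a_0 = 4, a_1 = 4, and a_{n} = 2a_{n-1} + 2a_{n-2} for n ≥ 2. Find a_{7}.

2272

The ordinary generating function has denominator 1 - 2z - 2z^2.
Iterating the recurrence: a_0,…,a_{7} = 4, 4, 16, 40, 112, 304, 832, 2272.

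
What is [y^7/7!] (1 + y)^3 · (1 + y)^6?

181440

The EGF product rule gives c_7 = Σ_{k_1+k_2=7} C(7; k_1,k_2) · ∏ g_i(k_i), where (1+y)^3 gives the falling factorial (3)_k; (1+y)^6 gives the falling factorial (6)_k.
g_1(k) for k = 0…7: 1, 3, 6, 6, 0, 0, 0, 0.
g_2(k) for k = 0…7: 1, 6, 30, 120, 360, 720, 720, 0.
c_7 = Σ_k C(7,k)·g_1(k)·g_2(7−k) = 7·3·720 + 21·6·720 + 35·6·360 = 15120 + 90720 + 75600 = 181440.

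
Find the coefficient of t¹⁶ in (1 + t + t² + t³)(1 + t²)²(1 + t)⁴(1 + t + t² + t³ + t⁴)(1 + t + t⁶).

128

(1 + t + t² + t³) has coefficients 1,1,1,1 for degrees 0…3.
(1 + t²)² has coefficients 1,0,2,0,1,0,0,0,0,0,0,0,0,0,0,0,0 for degrees 0…16.
Multiplying by (1 + t)⁴ gives running coefficients 1,4,8,12,14,12,8,4,1,0,0,0,0,0,0,0,0 for degrees 0…16.
Multiplying by (1 + t + t² + t³ + t⁴) gives running coefficients 1,5,13,25,39,50,54,50,39,25,13,5,1,0,0,0,0 for degrees 0…16.
Finally multiplying by (1 + t + t⁶), the product of all factors after the first has coefficients 1,6,18,38,64,89,105,109,102,89,77,68,60,51,39,25,13 for degrees 0…16.
[t¹⁶] = 1·13 + 1·25 + 1·39 + 1·51 = 128.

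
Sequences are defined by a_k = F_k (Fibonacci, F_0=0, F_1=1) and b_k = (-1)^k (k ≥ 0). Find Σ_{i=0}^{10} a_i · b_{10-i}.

This is [x^10] in the product of the two ordinary generating functions.
Σ = 0·1 + 1·(-1) + 1·1 + 2·(-1) + 3·1 + 5·(-1) + 8·1 + 13·(-1) + 21·1 + 34·(-1) + 55·1 = 33.

33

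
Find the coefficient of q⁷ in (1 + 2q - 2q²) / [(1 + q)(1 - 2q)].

129

The denominator gives the recurrence a_n = a_(n−1) + 2a_(n−2) for n ≥ 3; the numerator fixes a_0 = 1, a_1 = 3, a_2 = 3.
Iterating: 1, 3, 3, 9, 15, 33, 63, 129, so a_7 = 129.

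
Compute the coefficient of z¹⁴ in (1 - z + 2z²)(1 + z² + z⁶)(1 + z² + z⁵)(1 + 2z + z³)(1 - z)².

3

(1 - z + 2z²) has coefficients 1,-1,2 for degrees 0…2.
(1 + z² + z⁶) has coefficients 1,0,1,0,0,0,1,0,0,0,0,0,0,0,0 for degrees 0…14.
Multiplying by (1 + z² + z⁵) gives running coefficients 1,0,2,0,1,1,1,1,1,0,0,1,0,0,0 for degrees 0…14.
Multiplying by (1 + 2z + z³) gives running coefficients 1,2,2,5,1,5,3,4,4,3,1,2,2,0,1 for degrees 0…14.
Finally multiplying by (1 - z)², the product of all factors after the first has coefficients 1,0,-1,3,-7,8,-6,3,-1,-1,-1,3,-1,-2,3 for degrees 0…14.
[z¹⁴] = 1·3 − 1·(-2) + 2·(-1) = 3.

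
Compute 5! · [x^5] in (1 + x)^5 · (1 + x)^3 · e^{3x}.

The EGF product rule gives c_5 = Σ_{k_1+k_2+k_3=5} C(5; k_1,k_2,k_3) · ∏ g_i(k_i), where (1+x)^5 gives the falling factorial (5)_k; (1+x)^3 gives the falling factorial (3)_k; e^{3x} gives (3)^k.
g_1(k) for k = 0…5: 1, 5, 20, 60, 120, 120.
g_2(k) for k = 0…5: 1, 3, 6, 6, 0, 0.
g_3(k) for k = 0…5: 1, 3, 9, 27, 81, 243.
First combine the last two factors: h(k) = Σ_j C(k,j)·g_2(j)·g_3(k−j) for k = 0…5: 1, 6, 33, 168, 801, 3618.
c_5 = Σ_k C(5,k)·g_1(k)·h(5−k) = 1·1·3618 + 5·5·801 + 10·20·168 + 10·60·33 + 5·120·6 + 1·120·1 = 3618 + 20025 + 33600 + 19800 + 3600 + 120 = 80763.

80763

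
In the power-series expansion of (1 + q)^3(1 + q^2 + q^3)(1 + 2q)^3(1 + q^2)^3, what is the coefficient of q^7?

(1 + q)^3 has coefficients 1,3,3,1 for degrees 0…3.
(1 + q^2 + q^3) has coefficients 1,0,1,1,0,0,0,0 for degrees 0…7.
Multiplying by (1 + 2q)^3 gives running coefficients 1,6,13,15,18,20,8,0 for degrees 0…7.
Finally multiplying by (1 + q^2)^3, the product of all factors after the first has coefficients 1,6,16,33,60,83,102,111 for degrees 0…7.
[q^7] = 1·111 + 3·102 + 3·83 + 1·60 = 726.

726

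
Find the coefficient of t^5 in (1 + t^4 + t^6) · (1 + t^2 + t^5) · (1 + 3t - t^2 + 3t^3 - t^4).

7

(1 + t^4 + t^6) has coefficients 1,0,0,0,1,0 for degrees 0…5.
(1 + t^2 + t^5) has coefficients 1,0,1,0,0,1 for degrees 0…5.
Finally multiplying by (1 + 3t - t^2 + 3t^3 - t^4), the product of all factors after the first has coefficients 1,3,0,6,-2,4 for degrees 0…5.
[t^5] = 1·4 + 1·3 = 7.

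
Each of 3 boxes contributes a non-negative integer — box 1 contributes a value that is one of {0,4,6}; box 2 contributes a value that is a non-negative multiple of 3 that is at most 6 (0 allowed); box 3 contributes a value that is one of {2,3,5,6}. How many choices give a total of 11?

3

The generating function for the choices is (1 + z^4 + z^6)·(1 + z^3 + z^6)·(z^2 + z^3 + z^5 + z^6); the count is [z^11].
(1 + z^4 + z^6) has coefficients 1,0,0,0,1,0,1 for degrees 0…6.
(1 + z^3 + z^6) has coefficients 1,0,0,1,0,0,1,0,0,0,0,0 for degrees 0…11.
Finally multiplying by (z^2 + z^3 + z^5 + z^6), the product of all factors after the first has coefficients 0,0,1,1,0,2,2,0,2,2,0,1 for degrees 0…11.
[z^11] = 1·1 + 1·0 + 1·2 = 3.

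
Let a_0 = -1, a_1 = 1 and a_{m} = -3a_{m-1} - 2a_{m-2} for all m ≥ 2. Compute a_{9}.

The ordinary generating function has denominator 1 + 3x + 2x^2.
Iterating the recurrence: a_0,…,a_{9} = -1, 1, -1, 1, -1, 1, -1, 1, -1, 1.

1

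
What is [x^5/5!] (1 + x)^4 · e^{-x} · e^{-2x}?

The EGF product rule gives c_5 = Σ_{k_1+k_2+k_3=5} C(5; k_1,k_2,k_3) · ∏ g_i(k_i), where (1+x)^4 gives the falling factorial (4)_k; e^{-x} gives (-1)^k; e^{-2x} gives (-2)^k.
g_1(k) for k = 0…5: 1, 4, 12, 24, 24, 0.
g_2(k) for k = 0…5: 1, -1, 1, -1, 1, -1.
g_3(k) for k = 0…5: 1, -2, 4, -8, 16, -32.
First combine the last two factors: h(k) = Σ_j C(k,j)·g_2(j)·g_3(k−j) for k = 0…5: 1, -3, 9, -27, 81, -243.
c_5 = Σ_k C(5,k)·g_1(k)·h(5−k) = 1·1·(-243) + 5·4·81 + 10·12·(-27) + 10·24·9 + 5·24·(-3) = −243 + 1620 − 3240 + 2160 − 360 = -63.

-63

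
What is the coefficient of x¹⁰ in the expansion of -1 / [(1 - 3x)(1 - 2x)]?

-175099

Partial fractions give a closed form: a_n = (-3)·3^n + (2)·2^n.
At n = 10: a_10 = -175099.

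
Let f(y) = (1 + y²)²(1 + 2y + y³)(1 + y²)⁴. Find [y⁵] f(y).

36

(1 + y²)² has coefficients 1,0,2,0,1 for degrees 0…4.
(1 + 2y + y³) has coefficients 1,2,0,1,0,0 for degrees 0…5.
Finally multiplying by (1 + y²)⁴, the product of all factors after the first has coefficients 1,2,4,9,6,16 for degrees 0…5.
[y⁵] = 1·16 + 2·9 + 1·2 = 36.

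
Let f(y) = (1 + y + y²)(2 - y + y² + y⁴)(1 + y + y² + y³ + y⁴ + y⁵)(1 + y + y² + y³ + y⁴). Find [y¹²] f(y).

(1 + y + y²) has coefficients 1,1,1 for degrees 0…2.
(2 - y + y² + y⁴) has coefficients 2,-1,1,0,1,0,0,0,0,0,0,0,0 for degrees 0…12.
Multiplying by (1 + y + y² + y³ + y⁴ + y⁵) gives running coefficients 2,1,2,2,3,3,1,2,1,1,0,0,0 for degrees 0…12.
Finally multiplying by (1 + y + y² + y³ + y⁴), the product of all factors after the first has coefficients 2,3,5,7,10,11,11,11,10,8,5,4,2 for degrees 0…12.
[y¹²] = 1·2 + 1·4 + 1·5 = 11.

11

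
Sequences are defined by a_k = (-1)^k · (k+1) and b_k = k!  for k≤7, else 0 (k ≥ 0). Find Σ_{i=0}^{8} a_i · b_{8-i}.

This is [x^8] in the product of the two ordinary generating functions.
Σ = 1·0 − 2·5040 + 3·720 − 4·120 + 5·24 − 6·6 + 7·2 − 8·1 + 9·1 = -8301.

-8301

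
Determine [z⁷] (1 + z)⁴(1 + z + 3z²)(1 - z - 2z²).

-29

(1 + z)⁴ has coefficients 1,4,6,4,1 for degrees 0…4.
(1 + z + 3z²) has coefficients 1,1,3,0,0,0,0,0 for degrees 0…7.
Finally multiplying by (1 - z - 2z²), the product of all factors after the first has coefficients 1,0,0,-5,-6,0,0,0 for degrees 0…7.
[z⁷] = 1·0 + 4·0 + 6·0 + 4·(-6) + 1·(-5) = -29.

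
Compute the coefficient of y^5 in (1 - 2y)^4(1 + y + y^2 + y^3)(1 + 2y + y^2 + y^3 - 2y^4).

24

(1 - 2y)^4 has coefficients 1,-8,24,-32,16 for degrees 0…4.
(1 + y + y^2 + y^3) has coefficients 1,1,1,1,0,0 for degrees 0…5.
Finally multiplying by (1 + 2y + y^2 + y^3 - 2y^4), the product of all factors after the first has coefficients 1,3,4,5,2,0 for degrees 0…5.
[y^5] = 1·0 − 8·2 + 24·5 − 32·4 + 16·3 = 24.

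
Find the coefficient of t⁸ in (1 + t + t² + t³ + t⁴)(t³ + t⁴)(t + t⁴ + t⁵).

5

(1 + t + t² + t³ + t⁴) has coefficients 1,1,1,1,1 for degrees 0…4.
(t³ + t⁴) has coefficients 0,0,0,1,1,0,0,0,0 for degrees 0…8.
Finally multiplying by (t + t⁴ + t⁵), the product of all factors after the first has coefficients 0,0,0,0,1,1,0,1,2 for degrees 0…8.
[t⁸] = 1·2 + 1·1 + 1·0 + 1·1 + 1·1 = 5.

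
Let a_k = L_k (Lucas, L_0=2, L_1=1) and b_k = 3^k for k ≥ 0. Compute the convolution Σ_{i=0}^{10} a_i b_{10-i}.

177003

Write out a_i and b_{10-i} for i = 0,…,10 and sum the products.
Σ = 2·59049 + 1·19683 + 3·6561 + 4·2187 + 7·729 + 11·243 + 18·81 + 29·27 + 47·9 + 76·3 + 123·1 = 177003.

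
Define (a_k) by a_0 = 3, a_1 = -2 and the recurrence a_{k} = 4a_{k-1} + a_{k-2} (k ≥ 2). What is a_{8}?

The ordinary generating function has denominator 1 - 4y - y^2.
Iterating the recurrence: a_0,…,a_{8} = 3, -2, -5, -22, -93, -394, -1669, -7070, -29949.

-29949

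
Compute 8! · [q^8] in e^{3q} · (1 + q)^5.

The EGF product rule gives c_8 = Σ_{k_1+k_2=8} C(8; k_1,k_2) · ∏ g_i(k_i), where e^{3q} gives (3)^k; (1+q)^5 gives the falling factorial (5)_k.
g_1(k) for k = 0…8: 1, 3, 9, 27, 81, 243, 729, 2187, 6561.
g_2(k) for k = 0…8: 1, 5, 20, 60, 120, 120, 0, 0, 0.
c_8 = Σ_k C(8,k)·g_1(k)·g_2(8−k) = 56·27·120 + 70·81·120 + 56·243·60 + 28·729·20 + 8·2187·5 + 1·6561·1 = 181440 + 680400 + 816480 + 408240 + 87480 + 6561 = 2180601.

2180601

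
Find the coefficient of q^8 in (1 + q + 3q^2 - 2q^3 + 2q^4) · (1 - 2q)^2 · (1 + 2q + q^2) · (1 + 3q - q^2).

(1 + q + 3q^2 - 2q^3 + 2q^4) has coefficients 1,1,3,-2,2 for degrees 0…4.
(1 - 2q)^2 has coefficients 1,-4,4,0,0,0,0,0,0 for degrees 0…8.
Multiplying by (1 + 2q + q^2) gives running coefficients 1,-2,-3,4,4,0,0,0,0 for degrees 0…8.
Finally multiplying by (1 + 3q - q^2), the product of all factors after the first has coefficients 1,1,-10,-3,19,8,-4,0,0 for degrees 0…8.
[q^8] = 1·0 + 1·0 + 3·(-4) − 2·8 + 2·19 = 10.

10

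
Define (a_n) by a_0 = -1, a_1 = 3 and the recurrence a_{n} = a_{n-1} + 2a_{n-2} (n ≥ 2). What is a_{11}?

1367

The ordinary generating function has denominator 1 - t - 2t^2.
Iterating the recurrence: a_0,…,a_{11} = -1, 3, 1, 7, 9, 23, 41, 87, 169, 343, 681, 1367.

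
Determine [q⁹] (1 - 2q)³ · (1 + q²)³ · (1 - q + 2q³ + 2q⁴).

(1 - 2q)³ has coefficients 1,-6,12,-8 for degrees 0…3.
(1 + q²)³ has coefficients 1,0,3,0,3,0,1,0,0,0 for degrees 0…9.
Finally multiplying by (1 - q + 2q³ + 2q⁴), the product of all factors after the first has coefficients 1,-1,3,-1,5,3,7,5,6,2 for degrees 0…9.
[q⁹] = 1·2 − 6·6 + 12·5 − 8·7 = -30.

-30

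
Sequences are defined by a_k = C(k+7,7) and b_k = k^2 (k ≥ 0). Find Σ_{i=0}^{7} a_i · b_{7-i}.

11011

Write out a_i and b_{7-i} for i = 0,…,7 and sum the products.
Σ = 1·49 + 8·36 + 36·25 + 120·16 + 330·9 + 792·4 + 1716·1 + 3432·0 = 11011.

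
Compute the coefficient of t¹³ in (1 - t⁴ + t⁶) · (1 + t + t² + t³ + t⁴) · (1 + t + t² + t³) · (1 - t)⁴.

(1 - t⁴ + t⁶) has coefficients 1,0,0,0,-1,0,1 for degrees 0…6.
(1 + t + t² + t³ + t⁴) has coefficients 1,1,1,1,1,0,0,0,0,0,0,0,0,0 for degrees 0…13.
Multiplying by (1 + t + t² + t³) gives running coefficients 1,2,3,4,4,3,2,1,0,0,0,0,0,0 for degrees 0…13.
Finally multiplying by (1 - t)⁴, the product of all factors after the first has coefficients 1,-2,1,0,-1,1,1,-1,0,1,-2,1,0,0 for degrees 0…13.
[t¹³] = 1·0 − 1·1 + 1·(-1) = -2.

-2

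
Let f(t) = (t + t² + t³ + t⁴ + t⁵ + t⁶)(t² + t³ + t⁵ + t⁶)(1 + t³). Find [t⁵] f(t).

2

(t + t² + t³ + t⁴ + t⁵ + t⁶) has coefficients 0,1,1,1,1,1 for degrees 0…5.
(t² + t³ + t⁵ + t⁶) has coefficients 0,0,1,1,0,1 for degrees 0…5.
Finally multiplying by (1 + t³), the product of all factors after the first has coefficients 0,0,1,1,0,2 for degrees 0…5.
[t⁵] = 1·0 + 1·1 + 1·1 + 1·0 + 1·0 = 2.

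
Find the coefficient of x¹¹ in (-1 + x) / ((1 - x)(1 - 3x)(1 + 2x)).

Partial fractions give a closed form: a_n = (-3/5)·3^n + (-2/5)·(-2)^n.
At n = 11: a_11 = -105469.

-105469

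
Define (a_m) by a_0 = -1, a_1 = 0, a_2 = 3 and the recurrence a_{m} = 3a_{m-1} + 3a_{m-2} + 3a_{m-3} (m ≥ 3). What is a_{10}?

The ordinary generating function has denominator 1 - 3q - 3q^2 - 3q^3.
Iterating the recurrence: a_0,…,a_{10} = -1, 0, 3, 6, 27, 108, 423, 1674, 6615, 26136, 103275.

103275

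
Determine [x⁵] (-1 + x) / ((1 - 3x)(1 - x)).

-243

Partial fractions give a closed form: a_n = (-1)·3^n.
At n = 5: a_5 = -243.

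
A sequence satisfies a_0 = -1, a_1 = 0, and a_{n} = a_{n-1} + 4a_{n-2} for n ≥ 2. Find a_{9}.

The ordinary generating function has denominator 1 - x - 4x^2.
Iterating the recurrence: a_0,…,a_{9} = -1, 0, -4, -4, -20, -36, -116, -260, -724, -1764.

-1764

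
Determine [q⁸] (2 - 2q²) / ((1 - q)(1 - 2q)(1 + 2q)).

512

Partial fractions give a closed form: a_n = (3/2)·2^n + (1/2)·(-2)^n.
At n = 8: a_8 = 512.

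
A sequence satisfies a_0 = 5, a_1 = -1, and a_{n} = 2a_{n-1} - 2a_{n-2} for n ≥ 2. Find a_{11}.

The ordinary generating function has denominator 1 - 2z + 2z^2.
Iterating the recurrence: a_0,…,a_{11} = 5, -1, -12, -22, -20, 4, 48, 88, 80, -16, -192, -352.

-352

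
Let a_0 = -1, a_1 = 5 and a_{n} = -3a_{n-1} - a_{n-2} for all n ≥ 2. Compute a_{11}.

The ordinary generating function has denominator 1 + 3q + q^2.
Iterating the recurrence: a_0,…,a_{11} = -1, 5, -14, 37, -97, 254, -665, 1741, -4558, 11933, -31241, 81790.

81790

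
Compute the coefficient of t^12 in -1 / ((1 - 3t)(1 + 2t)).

Partial fractions give a closed form: a_n = (-3/5)·3^n + (-2/5)·(-2)^n.
At n = 12: a_12 = -320503.

-320503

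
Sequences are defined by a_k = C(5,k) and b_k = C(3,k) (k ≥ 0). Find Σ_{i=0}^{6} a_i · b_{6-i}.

The convolution is the t^6 coefficient of A(t)B(t).
Σ = 1·0 + 5·0 + 10·0 + 10·1 + 5·3 + 1·3 + 0·1 = 28.

28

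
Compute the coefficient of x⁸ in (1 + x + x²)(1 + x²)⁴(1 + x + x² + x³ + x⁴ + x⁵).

(1 + x + x²) has coefficients 1,1,1 for degrees 0…2.
(1 + x²)⁴ has coefficients 1,0,4,0,6,0,4,0,1 for degrees 0…8.
Finally multiplying by (1 + x + x² + x³ + x⁴ + x⁵), the product of all factors after the first has coefficients 1,1,5,5,11,11,14,14,11 for degrees 0…8.
[x⁸] = 1·11 + 1·14 + 1·14 = 39.

39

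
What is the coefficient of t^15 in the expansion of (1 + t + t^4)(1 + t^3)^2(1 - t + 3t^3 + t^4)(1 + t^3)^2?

(1 + t + t^4) has coefficients 1,1,0,0,1 for degrees 0…4.
(1 + t^3)^2 has coefficients 1,0,0,2,0,0,1,0,0,0,0,0,0,0,0,0 for degrees 0…15.
Multiplying by (1 - t + 3t^3 + t^4) gives running coefficients 1,-1,0,5,-1,0,7,1,0,3,1,0,0,0,0,0 for degrees 0…15.
Finally multiplying by (1 + t^3)^2, the product of all factors after the first has coefficients 1,-1,0,7,-3,0,18,-2,0,22,2,0,13,3,0,3 for degrees 0…15.
[t^15] = 1·3 + 1·0 + 1·0 = 3.

3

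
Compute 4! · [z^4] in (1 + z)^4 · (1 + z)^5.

3024

The EGF product rule gives c_4 = Σ_{k_1+k_2=4} C(4; k_1,k_2) · ∏ g_i(k_i), where (1+z)^4 gives the falling factorial (4)_k; (1+z)^5 gives the falling factorial (5)_k.
g_1(k) for k = 0…4: 1, 4, 12, 24, 24.
g_2(k) for k = 0…4: 1, 5, 20, 60, 120.
c_4 = Σ_k C(4,k)·g_1(k)·g_2(4−k) = 1·1·120 + 4·4·60 + 6·12·20 + 4·24·5 + 1·24·1 = 120 + 960 + 1440 + 480 + 24 = 3024.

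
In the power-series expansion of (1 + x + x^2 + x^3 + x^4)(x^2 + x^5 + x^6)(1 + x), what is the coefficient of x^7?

(1 + x + x^2 + x^3 + x^4) has coefficients 1,1,1,1,1 for degrees 0…4.
(x^2 + x^5 + x^6) has coefficients 0,0,1,0,0,1,1,0 for degrees 0…7.
Finally multiplying by (1 + x), the product of all factors after the first has coefficients 0,0,1,1,0,1,2,1 for degrees 0…7.
[x^7] = 1·1 + 1·2 + 1·1 + 1·0 + 1·1 = 5.

5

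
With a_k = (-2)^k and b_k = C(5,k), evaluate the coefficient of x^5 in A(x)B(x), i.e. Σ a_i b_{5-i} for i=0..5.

-1

The convolution is the x^5 coefficient of A(x)B(x).
Σ = 1·1 − 2·5 + 4·10 − 8·10 + 16·5 − 32·1 = -1.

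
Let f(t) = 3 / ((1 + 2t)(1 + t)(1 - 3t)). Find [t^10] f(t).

The denominator gives the recurrence a_n = 7a_(n−2) + 6a_(n−3) for n ≥ 3; the numerator fixes a_0 = 3, a_1 = 0, a_2 = 21.
Iterating: 3, 0, 21, 18, 147, 252, 1137, 2646, 9471, 25344, 82173, so a_10 = 82173.

82173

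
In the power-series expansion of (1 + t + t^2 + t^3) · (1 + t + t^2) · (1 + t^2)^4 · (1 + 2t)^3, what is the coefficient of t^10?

(1 + t + t^2 + t^3) has coefficients 1,1,1,1 for degrees 0…3.
(1 + t + t^2) has coefficients 1,1,1,0,0,0,0,0,0,0,0 for degrees 0…10.
Multiplying by (1 + t^2)^4 gives running coefficients 1,1,5,4,10,6,10,4,5,1,1 for degrees 0…10.
Finally multiplying by (1 + 2t)^3, the product of all factors after the first has coefficients 1,7,23,54,102,154,198,216,197,159,99 for degrees 0…10.
[t^10] = 1·99 + 1·159 + 1·197 + 1·216 = 671.

671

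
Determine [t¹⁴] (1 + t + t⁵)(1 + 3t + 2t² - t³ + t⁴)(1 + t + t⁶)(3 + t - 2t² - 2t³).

(1 + t + t⁵) has coefficients 1,1,0,0,0,1 for degrees 0…5.
(1 + 3t + 2t² - t³ + t⁴) has coefficients 1,3,2,-1,1,0,0,0,0,0,0,0,0,0,0 for degrees 0…14.
Multiplying by (1 + t + t⁶) gives running coefficients 1,4,5,1,0,1,1,3,2,-1,1,0,0,0,0 for degrees 0…14.
Finally multiplying by (3 + t - 2t² - 2t³), the product of all factors after the first has coefficients 3,13,17,-2,-17,-9,2,8,5,-9,-8,-1,0,-2,0 for degrees 0…14.
[t¹⁴] = 1·0 + 1·(-2) + 1·(-9) = -11.

-11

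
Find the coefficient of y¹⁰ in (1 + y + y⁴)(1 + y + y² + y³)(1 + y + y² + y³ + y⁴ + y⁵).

3

(1 + y + y⁴) has coefficients 1,1,0,0,1 for degrees 0…4.
(1 + y + y² + y³) has coefficients 1,1,1,1,0,0,0,0,0,0,0 for degrees 0…10.
Finally multiplying by (1 + y + y² + y³ + y⁴ + y⁵), the product of all factors after the first has coefficients 1,2,3,4,4,4,3,2,1,0,0 for degrees 0…10.
[y¹⁰] = 1·0 + 1·0 + 1·3 = 3.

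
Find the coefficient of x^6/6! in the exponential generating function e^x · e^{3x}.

The EGF product rule gives c_6 = Σ_{k_1+k_2=6} C(6; k_1,k_2) · ∏ g_i(k_i), where e^x gives (1)^k; e^{3x} gives (3)^k.
g_1(k) for k = 0…6: 1, 1, 1, 1, 1, 1, 1.
g_2(k) for k = 0…6: 1, 3, 9, 27, 81, 243, 729.
c_6 = Σ_k C(6,k)·g_1(k)·g_2(6−k) = 1·1·729 + 6·1·243 + 15·1·81 + 20·1·27 + 15·1·9 + 6·1·3 + 1·1·1 = 729 + 1458 + 1215 + 540 + 135 + 18 + 1 = 4096.

4096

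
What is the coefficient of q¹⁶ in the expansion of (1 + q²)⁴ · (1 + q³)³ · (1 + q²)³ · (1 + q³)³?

(1 + q²)⁴ has coefficients 1,0,4,0,6,0,4,0,1 for degrees 0…8.
(1 + q³)³ has coefficients 1,0,0,3,0,0,3,0,0,1,0,0,0,0,0,0,0 for degrees 0…16.
Multiplying by (1 + q²)³ gives running coefficients 1,0,3,3,3,9,4,9,9,4,9,3,3,3,0,1,0 for degrees 0…16.
Finally multiplying by (1 + q³)³, the product of all factors after the first has coefficients 1,0,3,6,3,18,16,18,45,26,45,60,30,60,45,26,45 for degrees 0…16.
[q¹⁶] = 1·45 + 4·45 + 6·30 + 4·45 + 1·45 = 630.

630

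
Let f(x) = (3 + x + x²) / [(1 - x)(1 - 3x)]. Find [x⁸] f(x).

33896

The denominator gives the recurrence a_n = 4a_(n−1) − 3a_(n−2) for n ≥ 3; the numerator fixes a_0 = 3, a_1 = 13, a_2 = 44.
Iterating: 3, 13, 44, 137, 416, 1253, 3764, 11297, 33896, so a_8 = 33896.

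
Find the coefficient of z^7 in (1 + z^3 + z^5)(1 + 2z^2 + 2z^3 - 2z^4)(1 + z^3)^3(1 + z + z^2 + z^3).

15

(1 + z^3 + z^5) has coefficients 1,0,0,1,0,1 for degrees 0…5.
(1 + 2z^2 + 2z^3 - 2z^4) has coefficients 1,0,2,2,-2,0,0,0 for degrees 0…7.
Multiplying by (1 + z^3)^3 gives running coefficients 1,0,2,5,-2,6,9,-6 for degrees 0…7.
Finally multiplying by (1 + z + z^2 + z^3), the product of all factors after the first has coefficients 1,1,3,8,5,11,18,7 for degrees 0…7.
[z^7] = 1·7 + 1·5 + 1·3 = 15.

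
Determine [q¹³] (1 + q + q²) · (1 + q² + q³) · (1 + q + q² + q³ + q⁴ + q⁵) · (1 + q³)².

9

(1 + q + q²) has coefficients 1,1,1 for degrees 0…2.
(1 + q² + q³) has coefficients 1,0,1,1,0,0,0,0,0,0,0,0,0,0 for degrees 0…13.
Multiplying by (1 + q + q² + q³ + q⁴ + q⁵) gives running coefficients 1,1,2,3,3,3,2,2,1,0,0,0,0,0 for degrees 0…13.
Finally multiplying by (1 + q³)², the product of all factors after the first has coefficients 1,1,2,5,5,7,9,9,9,7,7,5,2,2 for degrees 0…13.
[q¹³] = 1·2 + 1·2 + 1·5 = 9.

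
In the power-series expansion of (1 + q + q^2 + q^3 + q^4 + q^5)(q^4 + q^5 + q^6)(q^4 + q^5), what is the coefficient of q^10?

(1 + q + q^2 + q^3 + q^4 + q^5) has coefficients 1,1,1,1,1,1 for degrees 0…5.
(q^4 + q^5 + q^6) has coefficients 0,0,0,0,1,1,1,0,0,0,0 for degrees 0…10.
Finally multiplying by (q^4 + q^5), the product of all factors after the first has coefficients 0,0,0,0,0,0,0,0,1,2,2 for degrees 0…10.
[q^10] = 1·2 + 1·2 + 1·1 + 1·0 + 1·0 + 1·0 = 5.

5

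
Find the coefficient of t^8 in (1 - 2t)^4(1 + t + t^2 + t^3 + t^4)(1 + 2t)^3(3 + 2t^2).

(1 - 2t)^4 has coefficients 1,-8,24,-32,16 for degrees 0…4.
(1 + t + t^2 + t^3 + t^4) has coefficients 1,1,1,1,1,0,0,0,0 for degrees 0…8.
Multiplying by (1 + 2t)^3 gives running coefficients 1,7,19,27,27,26,20,8,0 for degrees 0…8.
Finally multiplying by (3 + 2t^2), the product of all factors after the first has coefficients 3,21,59,95,119,132,114,76,40 for degrees 0…8.
[t^8] = 1·40 − 8·76 + 24·114 − 32·132 + 16·119 = -152.

-152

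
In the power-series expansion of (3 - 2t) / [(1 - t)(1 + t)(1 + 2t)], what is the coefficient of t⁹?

Partial fractions give a closed form: a_n = (1/6)·1^n + (-5/2)·(-1)^n + (16/3)·(-2)^n.
At n = 9: a_9 = -2728.

-2728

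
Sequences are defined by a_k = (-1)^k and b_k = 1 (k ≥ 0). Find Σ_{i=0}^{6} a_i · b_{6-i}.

Write out a_i and b_{6-i} for i = 0,…,6 and sum the products.
Σ = 1·1 − 1·1 + 1·1 − 1·1 + 1·1 − 1·1 + 1·1 = 1.

1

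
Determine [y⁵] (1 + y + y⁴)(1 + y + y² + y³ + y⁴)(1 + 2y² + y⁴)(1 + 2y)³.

(1 + y + y⁴) has coefficients 1,1,0,0,1 for degrees 0…4.
(1 + y + y² + y³ + y⁴) has coefficients 1,1,1,1,1,0 for degrees 0…5.
Multiplying by (1 + 2y² + y⁴) gives running coefficients 1,1,3,3,4,3 for degrees 0…5.
Finally multiplying by (1 + 2y)³, the product of all factors after the first has coefficients 1,7,21,41,66,87 for degrees 0…5.
[y⁵] = 1·87 + 1·66 + 1·7 = 160.

160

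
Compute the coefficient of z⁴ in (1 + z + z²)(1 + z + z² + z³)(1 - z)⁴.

1

(1 + z + z²) has coefficients 1,1,1 for degrees 0…2.
(1 + z + z² + z³) has coefficients 1,1,1,1,0 for degrees 0…4.
Finally multiplying by (1 - z)⁴, the product of all factors after the first has coefficients 1,-3,3,-1,-1 for degrees 0…4.
[z⁴] = 1·(-1) + 1·(-1) + 1·3 = 1.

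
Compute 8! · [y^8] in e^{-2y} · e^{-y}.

6561

The EGF product rule gives c_8 = Σ_{k_1+k_2=8} C(8; k_1,k_2) · ∏ g_i(k_i), where e^{-2y} gives (-2)^k; e^{-y} gives (-1)^k.
g_1(k) for k = 0…8: 1, -2, 4, -8, 16, -32, 64, -128, 256.
g_2(k) for k = 0…8: 1, -1, 1, -1, 1, -1, 1, -1, 1.
c_8 = Σ_k C(8,k)·g_1(k)·g_2(8−k) = 1·1·1 + 8·(-2)·(-1) + 28·4·1 + 56·(-8)·(-1) + 70·16·1 + 56·(-32)·(-1) + 28·64·1 + 8·(-128)·(-1) + 1·256·1 = 1 + 16 + 112 + 448 + 1120 + 1792 + 1792 + 1024 + 256 = 6561.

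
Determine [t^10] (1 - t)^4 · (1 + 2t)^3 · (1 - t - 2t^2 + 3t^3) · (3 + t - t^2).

(1 - t)^4 has coefficients 1,-4,6,-4,1 for degrees 0…4.
(1 + 2t)^3 has coefficients 1,6,12,8,0,0,0,0,0,0,0 for degrees 0…10.
Multiplying by (1 - t - 2t^2 + 3t^3) gives running coefficients 1,5,4,-13,-14,20,24,0,0,0,0 for degrees 0…10.
Finally multiplying by (3 + t - t^2), the product of all factors after the first has coefficients 3,16,16,-40,-59,59,106,4,-24,0,0 for degrees 0…10.
[t^10] = 1·0 − 4·0 + 6·(-24) − 4·4 + 1·106 = -54.

-54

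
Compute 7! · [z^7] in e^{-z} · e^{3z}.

The EGF product rule gives c_7 = Σ_{k_1+k_2=7} C(7; k_1,k_2) · ∏ g_i(k_i), where e^{-z} gives (-1)^k; e^{3z} gives (3)^k.
g_1(k) for k = 0…7: 1, -1, 1, -1, 1, -1, 1, -1.
g_2(k) for k = 0…7: 1, 3, 9, 27, 81, 243, 729, 2187.
c_7 = Σ_k C(7,k)·g_1(k)·g_2(7−k) = 1·1·2187 + 7·(-1)·729 + 21·1·243 + 35·(-1)·81 + 35·1·27 + 21·(-1)·9 + 7·1·3 + 1·(-1)·1 = 2187 − 5103 + 5103 − 2835 + 945 − 189 + 21 − 1 = 128.

128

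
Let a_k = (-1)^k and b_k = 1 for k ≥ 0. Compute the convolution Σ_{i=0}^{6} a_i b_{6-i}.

1

This is [x^6] in the product of the two ordinary generating functions.
Σ = 1·1 − 1·1 + 1·1 − 1·1 + 1·1 − 1·1 + 1·1 = 1.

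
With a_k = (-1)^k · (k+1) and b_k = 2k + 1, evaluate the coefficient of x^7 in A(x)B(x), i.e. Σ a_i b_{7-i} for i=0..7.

Write out a_i and b_{7-i} for i = 0,…,7 and sum the products.
Σ = 1·15 − 2·13 + 3·11 − 4·9 + 5·7 − 6·5 + 7·3 − 8·1 = 4.

4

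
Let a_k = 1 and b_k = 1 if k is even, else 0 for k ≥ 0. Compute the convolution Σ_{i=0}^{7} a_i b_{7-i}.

4

The convolution is the x^7 coefficient of A(x)B(x).
Σ = 1·0 + 1·1 + 1·0 + 1·1 + 1·0 + 1·1 + 1·0 + 1·1 = 4.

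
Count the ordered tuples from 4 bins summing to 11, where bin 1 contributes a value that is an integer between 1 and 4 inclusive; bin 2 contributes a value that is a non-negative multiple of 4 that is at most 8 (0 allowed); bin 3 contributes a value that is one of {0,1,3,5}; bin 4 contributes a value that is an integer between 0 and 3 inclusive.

The generating function for the choices is (q + q² + q³ + q⁴)·(1 + q⁴ + q⁸)·(1 + q + q³ + q⁵)·(1 + q + q² + q³); the count is [q¹¹].
(q + q² + q³ + q⁴) has coefficients 0,1,1,1,1 for degrees 0…4.
(1 + q⁴ + q⁸) has coefficients 1,0,0,0,1,0,0,0,1,0,0,0 for degrees 0…11.
Multiplying by (1 + q + q³ + q⁵) gives running coefficients 1,1,0,1,1,2,0,1,1,2,0,1 for degrees 0…11.
Finally multiplying by (1 + q + q² + q³), the product of all factors after the first has coefficients 1,2,2,3,3,4,4,4,4,4,4,4 for degrees 0…11.
[q¹¹] = 1·4 + 1·4 + 1·4 + 1·4 = 16.

16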